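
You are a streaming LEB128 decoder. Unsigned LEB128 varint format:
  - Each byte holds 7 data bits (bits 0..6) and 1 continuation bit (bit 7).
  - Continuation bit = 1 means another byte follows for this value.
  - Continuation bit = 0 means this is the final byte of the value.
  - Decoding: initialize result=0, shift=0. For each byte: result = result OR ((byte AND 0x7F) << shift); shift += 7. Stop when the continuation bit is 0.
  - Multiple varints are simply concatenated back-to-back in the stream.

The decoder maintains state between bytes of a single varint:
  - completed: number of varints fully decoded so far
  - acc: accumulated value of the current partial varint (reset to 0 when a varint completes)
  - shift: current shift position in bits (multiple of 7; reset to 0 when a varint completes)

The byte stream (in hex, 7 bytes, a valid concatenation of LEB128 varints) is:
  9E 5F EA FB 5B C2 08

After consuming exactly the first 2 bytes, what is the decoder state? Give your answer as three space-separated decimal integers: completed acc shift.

byte[0]=0x9E cont=1 payload=0x1E: acc |= 30<<0 -> completed=0 acc=30 shift=7
byte[1]=0x5F cont=0 payload=0x5F: varint #1 complete (value=12190); reset -> completed=1 acc=0 shift=0

Answer: 1 0 0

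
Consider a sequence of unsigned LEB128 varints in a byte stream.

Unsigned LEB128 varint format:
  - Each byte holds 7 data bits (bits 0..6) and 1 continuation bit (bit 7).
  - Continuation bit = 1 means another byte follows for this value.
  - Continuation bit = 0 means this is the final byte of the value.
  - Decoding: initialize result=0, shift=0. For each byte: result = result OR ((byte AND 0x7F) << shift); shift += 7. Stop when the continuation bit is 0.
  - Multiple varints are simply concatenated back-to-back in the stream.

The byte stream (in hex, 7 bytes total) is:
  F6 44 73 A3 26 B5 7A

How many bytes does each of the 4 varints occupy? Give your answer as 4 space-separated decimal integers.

Answer: 2 1 2 2

Derivation:
  byte[0]=0xF6 cont=1 payload=0x76=118: acc |= 118<<0 -> acc=118 shift=7
  byte[1]=0x44 cont=0 payload=0x44=68: acc |= 68<<7 -> acc=8822 shift=14 [end]
Varint 1: bytes[0:2] = F6 44 -> value 8822 (2 byte(s))
  byte[2]=0x73 cont=0 payload=0x73=115: acc |= 115<<0 -> acc=115 shift=7 [end]
Varint 2: bytes[2:3] = 73 -> value 115 (1 byte(s))
  byte[3]=0xA3 cont=1 payload=0x23=35: acc |= 35<<0 -> acc=35 shift=7
  byte[4]=0x26 cont=0 payload=0x26=38: acc |= 38<<7 -> acc=4899 shift=14 [end]
Varint 3: bytes[3:5] = A3 26 -> value 4899 (2 byte(s))
  byte[5]=0xB5 cont=1 payload=0x35=53: acc |= 53<<0 -> acc=53 shift=7
  byte[6]=0x7A cont=0 payload=0x7A=122: acc |= 122<<7 -> acc=15669 shift=14 [end]
Varint 4: bytes[5:7] = B5 7A -> value 15669 (2 byte(s))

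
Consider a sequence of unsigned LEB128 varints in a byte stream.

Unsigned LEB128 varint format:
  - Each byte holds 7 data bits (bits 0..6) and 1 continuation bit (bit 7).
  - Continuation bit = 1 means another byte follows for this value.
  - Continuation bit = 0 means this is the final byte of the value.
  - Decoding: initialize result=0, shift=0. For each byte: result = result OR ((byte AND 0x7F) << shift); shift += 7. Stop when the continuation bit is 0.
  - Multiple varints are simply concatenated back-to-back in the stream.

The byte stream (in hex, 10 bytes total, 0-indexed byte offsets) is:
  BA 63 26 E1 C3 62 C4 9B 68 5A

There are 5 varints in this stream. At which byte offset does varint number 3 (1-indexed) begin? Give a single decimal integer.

  byte[0]=0xBA cont=1 payload=0x3A=58: acc |= 58<<0 -> acc=58 shift=7
  byte[1]=0x63 cont=0 payload=0x63=99: acc |= 99<<7 -> acc=12730 shift=14 [end]
Varint 1: bytes[0:2] = BA 63 -> value 12730 (2 byte(s))
  byte[2]=0x26 cont=0 payload=0x26=38: acc |= 38<<0 -> acc=38 shift=7 [end]
Varint 2: bytes[2:3] = 26 -> value 38 (1 byte(s))
  byte[3]=0xE1 cont=1 payload=0x61=97: acc |= 97<<0 -> acc=97 shift=7
  byte[4]=0xC3 cont=1 payload=0x43=67: acc |= 67<<7 -> acc=8673 shift=14
  byte[5]=0x62 cont=0 payload=0x62=98: acc |= 98<<14 -> acc=1614305 shift=21 [end]
Varint 3: bytes[3:6] = E1 C3 62 -> value 1614305 (3 byte(s))
  byte[6]=0xC4 cont=1 payload=0x44=68: acc |= 68<<0 -> acc=68 shift=7
  byte[7]=0x9B cont=1 payload=0x1B=27: acc |= 27<<7 -> acc=3524 shift=14
  byte[8]=0x68 cont=0 payload=0x68=104: acc |= 104<<14 -> acc=1707460 shift=21 [end]
Varint 4: bytes[6:9] = C4 9B 68 -> value 1707460 (3 byte(s))
  byte[9]=0x5A cont=0 payload=0x5A=90: acc |= 90<<0 -> acc=90 shift=7 [end]
Varint 5: bytes[9:10] = 5A -> value 90 (1 byte(s))

Answer: 3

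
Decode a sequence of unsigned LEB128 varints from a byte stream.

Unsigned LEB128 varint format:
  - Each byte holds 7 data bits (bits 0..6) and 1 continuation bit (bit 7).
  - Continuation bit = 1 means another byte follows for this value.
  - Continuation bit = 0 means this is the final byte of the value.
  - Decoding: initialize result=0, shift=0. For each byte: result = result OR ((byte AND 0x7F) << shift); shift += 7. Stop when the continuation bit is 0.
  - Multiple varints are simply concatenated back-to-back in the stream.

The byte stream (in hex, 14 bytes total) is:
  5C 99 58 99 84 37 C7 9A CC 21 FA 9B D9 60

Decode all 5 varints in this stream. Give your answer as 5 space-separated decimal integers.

Answer: 92 11289 901657 70454599 202788346

Derivation:
  byte[0]=0x5C cont=0 payload=0x5C=92: acc |= 92<<0 -> acc=92 shift=7 [end]
Varint 1: bytes[0:1] = 5C -> value 92 (1 byte(s))
  byte[1]=0x99 cont=1 payload=0x19=25: acc |= 25<<0 -> acc=25 shift=7
  byte[2]=0x58 cont=0 payload=0x58=88: acc |= 88<<7 -> acc=11289 shift=14 [end]
Varint 2: bytes[1:3] = 99 58 -> value 11289 (2 byte(s))
  byte[3]=0x99 cont=1 payload=0x19=25: acc |= 25<<0 -> acc=25 shift=7
  byte[4]=0x84 cont=1 payload=0x04=4: acc |= 4<<7 -> acc=537 shift=14
  byte[5]=0x37 cont=0 payload=0x37=55: acc |= 55<<14 -> acc=901657 shift=21 [end]
Varint 3: bytes[3:6] = 99 84 37 -> value 901657 (3 byte(s))
  byte[6]=0xC7 cont=1 payload=0x47=71: acc |= 71<<0 -> acc=71 shift=7
  byte[7]=0x9A cont=1 payload=0x1A=26: acc |= 26<<7 -> acc=3399 shift=14
  byte[8]=0xCC cont=1 payload=0x4C=76: acc |= 76<<14 -> acc=1248583 shift=21
  byte[9]=0x21 cont=0 payload=0x21=33: acc |= 33<<21 -> acc=70454599 shift=28 [end]
Varint 4: bytes[6:10] = C7 9A CC 21 -> value 70454599 (4 byte(s))
  byte[10]=0xFA cont=1 payload=0x7A=122: acc |= 122<<0 -> acc=122 shift=7
  byte[11]=0x9B cont=1 payload=0x1B=27: acc |= 27<<7 -> acc=3578 shift=14
  byte[12]=0xD9 cont=1 payload=0x59=89: acc |= 89<<14 -> acc=1461754 shift=21
  byte[13]=0x60 cont=0 payload=0x60=96: acc |= 96<<21 -> acc=202788346 shift=28 [end]
Varint 5: bytes[10:14] = FA 9B D9 60 -> value 202788346 (4 byte(s))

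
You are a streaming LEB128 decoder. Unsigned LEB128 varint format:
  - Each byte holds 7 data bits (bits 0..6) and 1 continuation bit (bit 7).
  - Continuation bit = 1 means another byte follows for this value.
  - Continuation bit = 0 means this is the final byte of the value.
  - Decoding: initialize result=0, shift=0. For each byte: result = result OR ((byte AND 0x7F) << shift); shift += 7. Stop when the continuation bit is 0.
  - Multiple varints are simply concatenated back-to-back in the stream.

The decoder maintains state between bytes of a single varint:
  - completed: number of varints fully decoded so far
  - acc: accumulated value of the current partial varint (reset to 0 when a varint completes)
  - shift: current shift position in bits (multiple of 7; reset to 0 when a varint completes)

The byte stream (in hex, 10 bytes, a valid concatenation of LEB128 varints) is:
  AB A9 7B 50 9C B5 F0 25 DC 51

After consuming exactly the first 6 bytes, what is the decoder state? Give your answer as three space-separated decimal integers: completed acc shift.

Answer: 2 6812 14

Derivation:
byte[0]=0xAB cont=1 payload=0x2B: acc |= 43<<0 -> completed=0 acc=43 shift=7
byte[1]=0xA9 cont=1 payload=0x29: acc |= 41<<7 -> completed=0 acc=5291 shift=14
byte[2]=0x7B cont=0 payload=0x7B: varint #1 complete (value=2020523); reset -> completed=1 acc=0 shift=0
byte[3]=0x50 cont=0 payload=0x50: varint #2 complete (value=80); reset -> completed=2 acc=0 shift=0
byte[4]=0x9C cont=1 payload=0x1C: acc |= 28<<0 -> completed=2 acc=28 shift=7
byte[5]=0xB5 cont=1 payload=0x35: acc |= 53<<7 -> completed=2 acc=6812 shift=14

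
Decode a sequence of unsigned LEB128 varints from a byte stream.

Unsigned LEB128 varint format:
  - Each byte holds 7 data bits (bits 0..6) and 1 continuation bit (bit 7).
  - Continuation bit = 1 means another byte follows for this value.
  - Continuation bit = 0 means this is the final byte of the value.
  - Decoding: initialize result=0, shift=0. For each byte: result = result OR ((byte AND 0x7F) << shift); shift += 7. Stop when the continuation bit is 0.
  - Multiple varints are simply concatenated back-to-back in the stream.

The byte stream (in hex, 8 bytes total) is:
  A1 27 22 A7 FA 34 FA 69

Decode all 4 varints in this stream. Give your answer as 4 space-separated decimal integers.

Answer: 5025 34 867623 13562

Derivation:
  byte[0]=0xA1 cont=1 payload=0x21=33: acc |= 33<<0 -> acc=33 shift=7
  byte[1]=0x27 cont=0 payload=0x27=39: acc |= 39<<7 -> acc=5025 shift=14 [end]
Varint 1: bytes[0:2] = A1 27 -> value 5025 (2 byte(s))
  byte[2]=0x22 cont=0 payload=0x22=34: acc |= 34<<0 -> acc=34 shift=7 [end]
Varint 2: bytes[2:3] = 22 -> value 34 (1 byte(s))
  byte[3]=0xA7 cont=1 payload=0x27=39: acc |= 39<<0 -> acc=39 shift=7
  byte[4]=0xFA cont=1 payload=0x7A=122: acc |= 122<<7 -> acc=15655 shift=14
  byte[5]=0x34 cont=0 payload=0x34=52: acc |= 52<<14 -> acc=867623 shift=21 [end]
Varint 3: bytes[3:6] = A7 FA 34 -> value 867623 (3 byte(s))
  byte[6]=0xFA cont=1 payload=0x7A=122: acc |= 122<<0 -> acc=122 shift=7
  byte[7]=0x69 cont=0 payload=0x69=105: acc |= 105<<7 -> acc=13562 shift=14 [end]
Varint 4: bytes[6:8] = FA 69 -> value 13562 (2 byte(s))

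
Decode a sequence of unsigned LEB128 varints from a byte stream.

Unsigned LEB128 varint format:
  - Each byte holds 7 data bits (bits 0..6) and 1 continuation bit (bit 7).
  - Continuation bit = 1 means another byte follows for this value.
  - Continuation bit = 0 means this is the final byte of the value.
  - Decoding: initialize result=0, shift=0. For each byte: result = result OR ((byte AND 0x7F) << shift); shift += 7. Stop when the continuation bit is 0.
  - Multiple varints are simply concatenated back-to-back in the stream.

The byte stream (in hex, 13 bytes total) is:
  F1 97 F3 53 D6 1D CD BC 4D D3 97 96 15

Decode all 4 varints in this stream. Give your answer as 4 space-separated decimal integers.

Answer: 175950833 3798 1269325 44403667

Derivation:
  byte[0]=0xF1 cont=1 payload=0x71=113: acc |= 113<<0 -> acc=113 shift=7
  byte[1]=0x97 cont=1 payload=0x17=23: acc |= 23<<7 -> acc=3057 shift=14
  byte[2]=0xF3 cont=1 payload=0x73=115: acc |= 115<<14 -> acc=1887217 shift=21
  byte[3]=0x53 cont=0 payload=0x53=83: acc |= 83<<21 -> acc=175950833 shift=28 [end]
Varint 1: bytes[0:4] = F1 97 F3 53 -> value 175950833 (4 byte(s))
  byte[4]=0xD6 cont=1 payload=0x56=86: acc |= 86<<0 -> acc=86 shift=7
  byte[5]=0x1D cont=0 payload=0x1D=29: acc |= 29<<7 -> acc=3798 shift=14 [end]
Varint 2: bytes[4:6] = D6 1D -> value 3798 (2 byte(s))
  byte[6]=0xCD cont=1 payload=0x4D=77: acc |= 77<<0 -> acc=77 shift=7
  byte[7]=0xBC cont=1 payload=0x3C=60: acc |= 60<<7 -> acc=7757 shift=14
  byte[8]=0x4D cont=0 payload=0x4D=77: acc |= 77<<14 -> acc=1269325 shift=21 [end]
Varint 3: bytes[6:9] = CD BC 4D -> value 1269325 (3 byte(s))
  byte[9]=0xD3 cont=1 payload=0x53=83: acc |= 83<<0 -> acc=83 shift=7
  byte[10]=0x97 cont=1 payload=0x17=23: acc |= 23<<7 -> acc=3027 shift=14
  byte[11]=0x96 cont=1 payload=0x16=22: acc |= 22<<14 -> acc=363475 shift=21
  byte[12]=0x15 cont=0 payload=0x15=21: acc |= 21<<21 -> acc=44403667 shift=28 [end]
Varint 4: bytes[9:13] = D3 97 96 15 -> value 44403667 (4 byte(s))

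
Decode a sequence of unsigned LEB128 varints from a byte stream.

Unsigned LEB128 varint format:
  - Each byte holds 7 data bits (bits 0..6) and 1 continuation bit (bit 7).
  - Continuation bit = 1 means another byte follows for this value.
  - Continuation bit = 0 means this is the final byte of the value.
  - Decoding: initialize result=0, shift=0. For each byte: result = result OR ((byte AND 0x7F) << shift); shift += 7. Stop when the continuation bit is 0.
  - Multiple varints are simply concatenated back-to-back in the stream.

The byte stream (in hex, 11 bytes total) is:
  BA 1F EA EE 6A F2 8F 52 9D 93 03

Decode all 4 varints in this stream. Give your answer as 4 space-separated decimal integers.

  byte[0]=0xBA cont=1 payload=0x3A=58: acc |= 58<<0 -> acc=58 shift=7
  byte[1]=0x1F cont=0 payload=0x1F=31: acc |= 31<<7 -> acc=4026 shift=14 [end]
Varint 1: bytes[0:2] = BA 1F -> value 4026 (2 byte(s))
  byte[2]=0xEA cont=1 payload=0x6A=106: acc |= 106<<0 -> acc=106 shift=7
  byte[3]=0xEE cont=1 payload=0x6E=110: acc |= 110<<7 -> acc=14186 shift=14
  byte[4]=0x6A cont=0 payload=0x6A=106: acc |= 106<<14 -> acc=1750890 shift=21 [end]
Varint 2: bytes[2:5] = EA EE 6A -> value 1750890 (3 byte(s))
  byte[5]=0xF2 cont=1 payload=0x72=114: acc |= 114<<0 -> acc=114 shift=7
  byte[6]=0x8F cont=1 payload=0x0F=15: acc |= 15<<7 -> acc=2034 shift=14
  byte[7]=0x52 cont=0 payload=0x52=82: acc |= 82<<14 -> acc=1345522 shift=21 [end]
Varint 3: bytes[5:8] = F2 8F 52 -> value 1345522 (3 byte(s))
  byte[8]=0x9D cont=1 payload=0x1D=29: acc |= 29<<0 -> acc=29 shift=7
  byte[9]=0x93 cont=1 payload=0x13=19: acc |= 19<<7 -> acc=2461 shift=14
  byte[10]=0x03 cont=0 payload=0x03=3: acc |= 3<<14 -> acc=51613 shift=21 [end]
Varint 4: bytes[8:11] = 9D 93 03 -> value 51613 (3 byte(s))

Answer: 4026 1750890 1345522 51613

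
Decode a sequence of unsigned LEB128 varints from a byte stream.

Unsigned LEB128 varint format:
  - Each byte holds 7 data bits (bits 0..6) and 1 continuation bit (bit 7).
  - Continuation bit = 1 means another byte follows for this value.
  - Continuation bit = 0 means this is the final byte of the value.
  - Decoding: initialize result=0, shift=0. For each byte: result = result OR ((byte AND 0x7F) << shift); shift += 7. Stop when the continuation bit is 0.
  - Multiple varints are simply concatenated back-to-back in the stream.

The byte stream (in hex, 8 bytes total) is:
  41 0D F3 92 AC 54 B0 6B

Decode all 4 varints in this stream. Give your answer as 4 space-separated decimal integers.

Answer: 65 13 176884083 13744

Derivation:
  byte[0]=0x41 cont=0 payload=0x41=65: acc |= 65<<0 -> acc=65 shift=7 [end]
Varint 1: bytes[0:1] = 41 -> value 65 (1 byte(s))
  byte[1]=0x0D cont=0 payload=0x0D=13: acc |= 13<<0 -> acc=13 shift=7 [end]
Varint 2: bytes[1:2] = 0D -> value 13 (1 byte(s))
  byte[2]=0xF3 cont=1 payload=0x73=115: acc |= 115<<0 -> acc=115 shift=7
  byte[3]=0x92 cont=1 payload=0x12=18: acc |= 18<<7 -> acc=2419 shift=14
  byte[4]=0xAC cont=1 payload=0x2C=44: acc |= 44<<14 -> acc=723315 shift=21
  byte[5]=0x54 cont=0 payload=0x54=84: acc |= 84<<21 -> acc=176884083 shift=28 [end]
Varint 3: bytes[2:6] = F3 92 AC 54 -> value 176884083 (4 byte(s))
  byte[6]=0xB0 cont=1 payload=0x30=48: acc |= 48<<0 -> acc=48 shift=7
  byte[7]=0x6B cont=0 payload=0x6B=107: acc |= 107<<7 -> acc=13744 shift=14 [end]
Varint 4: bytes[6:8] = B0 6B -> value 13744 (2 byte(s))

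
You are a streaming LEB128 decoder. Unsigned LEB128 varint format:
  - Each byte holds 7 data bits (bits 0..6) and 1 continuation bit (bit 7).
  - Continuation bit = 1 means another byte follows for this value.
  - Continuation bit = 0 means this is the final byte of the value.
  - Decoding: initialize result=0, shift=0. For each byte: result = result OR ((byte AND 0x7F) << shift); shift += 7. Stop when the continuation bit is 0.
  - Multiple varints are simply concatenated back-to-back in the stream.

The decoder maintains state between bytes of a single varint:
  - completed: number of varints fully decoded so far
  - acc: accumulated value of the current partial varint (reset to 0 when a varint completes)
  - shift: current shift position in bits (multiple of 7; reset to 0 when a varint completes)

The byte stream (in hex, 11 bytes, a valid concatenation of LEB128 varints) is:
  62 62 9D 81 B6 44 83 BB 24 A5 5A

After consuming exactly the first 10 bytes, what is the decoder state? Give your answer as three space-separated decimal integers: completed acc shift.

Answer: 4 37 7

Derivation:
byte[0]=0x62 cont=0 payload=0x62: varint #1 complete (value=98); reset -> completed=1 acc=0 shift=0
byte[1]=0x62 cont=0 payload=0x62: varint #2 complete (value=98); reset -> completed=2 acc=0 shift=0
byte[2]=0x9D cont=1 payload=0x1D: acc |= 29<<0 -> completed=2 acc=29 shift=7
byte[3]=0x81 cont=1 payload=0x01: acc |= 1<<7 -> completed=2 acc=157 shift=14
byte[4]=0xB6 cont=1 payload=0x36: acc |= 54<<14 -> completed=2 acc=884893 shift=21
byte[5]=0x44 cont=0 payload=0x44: varint #3 complete (value=143491229); reset -> completed=3 acc=0 shift=0
byte[6]=0x83 cont=1 payload=0x03: acc |= 3<<0 -> completed=3 acc=3 shift=7
byte[7]=0xBB cont=1 payload=0x3B: acc |= 59<<7 -> completed=3 acc=7555 shift=14
byte[8]=0x24 cont=0 payload=0x24: varint #4 complete (value=597379); reset -> completed=4 acc=0 shift=0
byte[9]=0xA5 cont=1 payload=0x25: acc |= 37<<0 -> completed=4 acc=37 shift=7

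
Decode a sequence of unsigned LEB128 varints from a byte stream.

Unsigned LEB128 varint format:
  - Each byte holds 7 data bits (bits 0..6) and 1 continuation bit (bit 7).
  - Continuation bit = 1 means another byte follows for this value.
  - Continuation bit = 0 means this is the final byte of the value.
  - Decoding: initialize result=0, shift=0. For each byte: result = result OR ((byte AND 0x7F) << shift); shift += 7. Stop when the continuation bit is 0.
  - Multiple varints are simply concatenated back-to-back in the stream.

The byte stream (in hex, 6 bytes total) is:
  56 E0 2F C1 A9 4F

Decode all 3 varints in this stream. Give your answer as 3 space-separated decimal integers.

Answer: 86 6112 1299649

Derivation:
  byte[0]=0x56 cont=0 payload=0x56=86: acc |= 86<<0 -> acc=86 shift=7 [end]
Varint 1: bytes[0:1] = 56 -> value 86 (1 byte(s))
  byte[1]=0xE0 cont=1 payload=0x60=96: acc |= 96<<0 -> acc=96 shift=7
  byte[2]=0x2F cont=0 payload=0x2F=47: acc |= 47<<7 -> acc=6112 shift=14 [end]
Varint 2: bytes[1:3] = E0 2F -> value 6112 (2 byte(s))
  byte[3]=0xC1 cont=1 payload=0x41=65: acc |= 65<<0 -> acc=65 shift=7
  byte[4]=0xA9 cont=1 payload=0x29=41: acc |= 41<<7 -> acc=5313 shift=14
  byte[5]=0x4F cont=0 payload=0x4F=79: acc |= 79<<14 -> acc=1299649 shift=21 [end]
Varint 3: bytes[3:6] = C1 A9 4F -> value 1299649 (3 byte(s))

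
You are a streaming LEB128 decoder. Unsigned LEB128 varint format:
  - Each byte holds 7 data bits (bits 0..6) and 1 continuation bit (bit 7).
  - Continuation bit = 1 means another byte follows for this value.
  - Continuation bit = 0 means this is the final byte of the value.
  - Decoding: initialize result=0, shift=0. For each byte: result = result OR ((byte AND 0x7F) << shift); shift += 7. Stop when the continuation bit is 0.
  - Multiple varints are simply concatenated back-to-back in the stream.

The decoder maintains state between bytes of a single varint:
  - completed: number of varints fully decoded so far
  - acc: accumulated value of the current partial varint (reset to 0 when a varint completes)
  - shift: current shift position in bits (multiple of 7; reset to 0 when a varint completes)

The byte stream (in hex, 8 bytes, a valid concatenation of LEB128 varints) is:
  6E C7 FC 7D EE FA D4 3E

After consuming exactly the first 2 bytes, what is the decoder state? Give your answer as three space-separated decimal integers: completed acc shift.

Answer: 1 71 7

Derivation:
byte[0]=0x6E cont=0 payload=0x6E: varint #1 complete (value=110); reset -> completed=1 acc=0 shift=0
byte[1]=0xC7 cont=1 payload=0x47: acc |= 71<<0 -> completed=1 acc=71 shift=7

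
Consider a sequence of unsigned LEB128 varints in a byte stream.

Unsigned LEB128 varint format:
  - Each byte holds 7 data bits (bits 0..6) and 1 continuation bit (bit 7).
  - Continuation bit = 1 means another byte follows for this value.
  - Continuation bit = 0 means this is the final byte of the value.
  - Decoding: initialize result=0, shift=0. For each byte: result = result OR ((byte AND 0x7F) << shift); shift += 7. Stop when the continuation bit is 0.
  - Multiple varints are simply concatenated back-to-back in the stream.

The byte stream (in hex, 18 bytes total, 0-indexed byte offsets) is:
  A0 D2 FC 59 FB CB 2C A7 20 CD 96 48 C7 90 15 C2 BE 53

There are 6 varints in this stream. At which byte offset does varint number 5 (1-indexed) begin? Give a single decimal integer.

Answer: 12

Derivation:
  byte[0]=0xA0 cont=1 payload=0x20=32: acc |= 32<<0 -> acc=32 shift=7
  byte[1]=0xD2 cont=1 payload=0x52=82: acc |= 82<<7 -> acc=10528 shift=14
  byte[2]=0xFC cont=1 payload=0x7C=124: acc |= 124<<14 -> acc=2042144 shift=21
  byte[3]=0x59 cont=0 payload=0x59=89: acc |= 89<<21 -> acc=188688672 shift=28 [end]
Varint 1: bytes[0:4] = A0 D2 FC 59 -> value 188688672 (4 byte(s))
  byte[4]=0xFB cont=1 payload=0x7B=123: acc |= 123<<0 -> acc=123 shift=7
  byte[5]=0xCB cont=1 payload=0x4B=75: acc |= 75<<7 -> acc=9723 shift=14
  byte[6]=0x2C cont=0 payload=0x2C=44: acc |= 44<<14 -> acc=730619 shift=21 [end]
Varint 2: bytes[4:7] = FB CB 2C -> value 730619 (3 byte(s))
  byte[7]=0xA7 cont=1 payload=0x27=39: acc |= 39<<0 -> acc=39 shift=7
  byte[8]=0x20 cont=0 payload=0x20=32: acc |= 32<<7 -> acc=4135 shift=14 [end]
Varint 3: bytes[7:9] = A7 20 -> value 4135 (2 byte(s))
  byte[9]=0xCD cont=1 payload=0x4D=77: acc |= 77<<0 -> acc=77 shift=7
  byte[10]=0x96 cont=1 payload=0x16=22: acc |= 22<<7 -> acc=2893 shift=14
  byte[11]=0x48 cont=0 payload=0x48=72: acc |= 72<<14 -> acc=1182541 shift=21 [end]
Varint 4: bytes[9:12] = CD 96 48 -> value 1182541 (3 byte(s))
  byte[12]=0xC7 cont=1 payload=0x47=71: acc |= 71<<0 -> acc=71 shift=7
  byte[13]=0x90 cont=1 payload=0x10=16: acc |= 16<<7 -> acc=2119 shift=14
  byte[14]=0x15 cont=0 payload=0x15=21: acc |= 21<<14 -> acc=346183 shift=21 [end]
Varint 5: bytes[12:15] = C7 90 15 -> value 346183 (3 byte(s))
  byte[15]=0xC2 cont=1 payload=0x42=66: acc |= 66<<0 -> acc=66 shift=7
  byte[16]=0xBE cont=1 payload=0x3E=62: acc |= 62<<7 -> acc=8002 shift=14
  byte[17]=0x53 cont=0 payload=0x53=83: acc |= 83<<14 -> acc=1367874 shift=21 [end]
Varint 6: bytes[15:18] = C2 BE 53 -> value 1367874 (3 byte(s))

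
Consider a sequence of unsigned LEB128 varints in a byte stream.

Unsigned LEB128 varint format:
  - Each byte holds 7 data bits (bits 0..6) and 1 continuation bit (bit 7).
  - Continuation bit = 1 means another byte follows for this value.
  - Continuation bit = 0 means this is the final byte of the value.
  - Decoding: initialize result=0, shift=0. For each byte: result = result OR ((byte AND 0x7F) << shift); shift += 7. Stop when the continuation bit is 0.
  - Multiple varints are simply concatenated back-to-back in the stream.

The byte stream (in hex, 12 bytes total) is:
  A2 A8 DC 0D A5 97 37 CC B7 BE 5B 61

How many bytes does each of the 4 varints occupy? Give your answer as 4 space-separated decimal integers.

Answer: 4 3 4 1

Derivation:
  byte[0]=0xA2 cont=1 payload=0x22=34: acc |= 34<<0 -> acc=34 shift=7
  byte[1]=0xA8 cont=1 payload=0x28=40: acc |= 40<<7 -> acc=5154 shift=14
  byte[2]=0xDC cont=1 payload=0x5C=92: acc |= 92<<14 -> acc=1512482 shift=21
  byte[3]=0x0D cont=0 payload=0x0D=13: acc |= 13<<21 -> acc=28775458 shift=28 [end]
Varint 1: bytes[0:4] = A2 A8 DC 0D -> value 28775458 (4 byte(s))
  byte[4]=0xA5 cont=1 payload=0x25=37: acc |= 37<<0 -> acc=37 shift=7
  byte[5]=0x97 cont=1 payload=0x17=23: acc |= 23<<7 -> acc=2981 shift=14
  byte[6]=0x37 cont=0 payload=0x37=55: acc |= 55<<14 -> acc=904101 shift=21 [end]
Varint 2: bytes[4:7] = A5 97 37 -> value 904101 (3 byte(s))
  byte[7]=0xCC cont=1 payload=0x4C=76: acc |= 76<<0 -> acc=76 shift=7
  byte[8]=0xB7 cont=1 payload=0x37=55: acc |= 55<<7 -> acc=7116 shift=14
  byte[9]=0xBE cont=1 payload=0x3E=62: acc |= 62<<14 -> acc=1022924 shift=21
  byte[10]=0x5B cont=0 payload=0x5B=91: acc |= 91<<21 -> acc=191863756 shift=28 [end]
Varint 3: bytes[7:11] = CC B7 BE 5B -> value 191863756 (4 byte(s))
  byte[11]=0x61 cont=0 payload=0x61=97: acc |= 97<<0 -> acc=97 shift=7 [end]
Varint 4: bytes[11:12] = 61 -> value 97 (1 byte(s))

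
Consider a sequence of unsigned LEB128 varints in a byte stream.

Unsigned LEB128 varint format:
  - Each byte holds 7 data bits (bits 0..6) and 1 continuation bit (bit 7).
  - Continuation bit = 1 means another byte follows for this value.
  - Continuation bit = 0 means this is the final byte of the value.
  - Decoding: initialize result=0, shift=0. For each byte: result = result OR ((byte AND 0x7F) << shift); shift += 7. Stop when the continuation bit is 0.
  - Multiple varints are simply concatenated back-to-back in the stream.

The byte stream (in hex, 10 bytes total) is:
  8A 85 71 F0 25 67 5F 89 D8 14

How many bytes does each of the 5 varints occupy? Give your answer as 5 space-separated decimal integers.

Answer: 3 2 1 1 3

Derivation:
  byte[0]=0x8A cont=1 payload=0x0A=10: acc |= 10<<0 -> acc=10 shift=7
  byte[1]=0x85 cont=1 payload=0x05=5: acc |= 5<<7 -> acc=650 shift=14
  byte[2]=0x71 cont=0 payload=0x71=113: acc |= 113<<14 -> acc=1852042 shift=21 [end]
Varint 1: bytes[0:3] = 8A 85 71 -> value 1852042 (3 byte(s))
  byte[3]=0xF0 cont=1 payload=0x70=112: acc |= 112<<0 -> acc=112 shift=7
  byte[4]=0x25 cont=0 payload=0x25=37: acc |= 37<<7 -> acc=4848 shift=14 [end]
Varint 2: bytes[3:5] = F0 25 -> value 4848 (2 byte(s))
  byte[5]=0x67 cont=0 payload=0x67=103: acc |= 103<<0 -> acc=103 shift=7 [end]
Varint 3: bytes[5:6] = 67 -> value 103 (1 byte(s))
  byte[6]=0x5F cont=0 payload=0x5F=95: acc |= 95<<0 -> acc=95 shift=7 [end]
Varint 4: bytes[6:7] = 5F -> value 95 (1 byte(s))
  byte[7]=0x89 cont=1 payload=0x09=9: acc |= 9<<0 -> acc=9 shift=7
  byte[8]=0xD8 cont=1 payload=0x58=88: acc |= 88<<7 -> acc=11273 shift=14
  byte[9]=0x14 cont=0 payload=0x14=20: acc |= 20<<14 -> acc=338953 shift=21 [end]
Varint 5: bytes[7:10] = 89 D8 14 -> value 338953 (3 byte(s))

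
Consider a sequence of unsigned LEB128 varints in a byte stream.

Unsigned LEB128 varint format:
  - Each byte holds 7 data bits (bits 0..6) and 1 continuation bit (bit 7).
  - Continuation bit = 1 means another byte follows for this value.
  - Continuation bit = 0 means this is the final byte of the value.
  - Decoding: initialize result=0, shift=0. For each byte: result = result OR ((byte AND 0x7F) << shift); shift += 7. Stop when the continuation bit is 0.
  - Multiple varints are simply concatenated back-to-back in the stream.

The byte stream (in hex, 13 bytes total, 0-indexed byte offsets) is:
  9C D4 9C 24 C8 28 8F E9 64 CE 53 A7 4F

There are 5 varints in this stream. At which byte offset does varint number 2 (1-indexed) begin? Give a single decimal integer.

Answer: 4

Derivation:
  byte[0]=0x9C cont=1 payload=0x1C=28: acc |= 28<<0 -> acc=28 shift=7
  byte[1]=0xD4 cont=1 payload=0x54=84: acc |= 84<<7 -> acc=10780 shift=14
  byte[2]=0x9C cont=1 payload=0x1C=28: acc |= 28<<14 -> acc=469532 shift=21
  byte[3]=0x24 cont=0 payload=0x24=36: acc |= 36<<21 -> acc=75967004 shift=28 [end]
Varint 1: bytes[0:4] = 9C D4 9C 24 -> value 75967004 (4 byte(s))
  byte[4]=0xC8 cont=1 payload=0x48=72: acc |= 72<<0 -> acc=72 shift=7
  byte[5]=0x28 cont=0 payload=0x28=40: acc |= 40<<7 -> acc=5192 shift=14 [end]
Varint 2: bytes[4:6] = C8 28 -> value 5192 (2 byte(s))
  byte[6]=0x8F cont=1 payload=0x0F=15: acc |= 15<<0 -> acc=15 shift=7
  byte[7]=0xE9 cont=1 payload=0x69=105: acc |= 105<<7 -> acc=13455 shift=14
  byte[8]=0x64 cont=0 payload=0x64=100: acc |= 100<<14 -> acc=1651855 shift=21 [end]
Varint 3: bytes[6:9] = 8F E9 64 -> value 1651855 (3 byte(s))
  byte[9]=0xCE cont=1 payload=0x4E=78: acc |= 78<<0 -> acc=78 shift=7
  byte[10]=0x53 cont=0 payload=0x53=83: acc |= 83<<7 -> acc=10702 shift=14 [end]
Varint 4: bytes[9:11] = CE 53 -> value 10702 (2 byte(s))
  byte[11]=0xA7 cont=1 payload=0x27=39: acc |= 39<<0 -> acc=39 shift=7
  byte[12]=0x4F cont=0 payload=0x4F=79: acc |= 79<<7 -> acc=10151 shift=14 [end]
Varint 5: bytes[11:13] = A7 4F -> value 10151 (2 byte(s))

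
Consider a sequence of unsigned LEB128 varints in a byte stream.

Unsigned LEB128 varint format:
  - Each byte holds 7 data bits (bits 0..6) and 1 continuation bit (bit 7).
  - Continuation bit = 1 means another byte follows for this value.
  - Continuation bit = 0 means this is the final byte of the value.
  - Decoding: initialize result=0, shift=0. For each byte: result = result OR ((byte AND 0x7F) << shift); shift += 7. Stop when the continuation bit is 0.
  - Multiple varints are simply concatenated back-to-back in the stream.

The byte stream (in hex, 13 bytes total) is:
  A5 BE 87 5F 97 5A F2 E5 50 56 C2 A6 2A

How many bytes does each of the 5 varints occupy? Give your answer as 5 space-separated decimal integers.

  byte[0]=0xA5 cont=1 payload=0x25=37: acc |= 37<<0 -> acc=37 shift=7
  byte[1]=0xBE cont=1 payload=0x3E=62: acc |= 62<<7 -> acc=7973 shift=14
  byte[2]=0x87 cont=1 payload=0x07=7: acc |= 7<<14 -> acc=122661 shift=21
  byte[3]=0x5F cont=0 payload=0x5F=95: acc |= 95<<21 -> acc=199352101 shift=28 [end]
Varint 1: bytes[0:4] = A5 BE 87 5F -> value 199352101 (4 byte(s))
  byte[4]=0x97 cont=1 payload=0x17=23: acc |= 23<<0 -> acc=23 shift=7
  byte[5]=0x5A cont=0 payload=0x5A=90: acc |= 90<<7 -> acc=11543 shift=14 [end]
Varint 2: bytes[4:6] = 97 5A -> value 11543 (2 byte(s))
  byte[6]=0xF2 cont=1 payload=0x72=114: acc |= 114<<0 -> acc=114 shift=7
  byte[7]=0xE5 cont=1 payload=0x65=101: acc |= 101<<7 -> acc=13042 shift=14
  byte[8]=0x50 cont=0 payload=0x50=80: acc |= 80<<14 -> acc=1323762 shift=21 [end]
Varint 3: bytes[6:9] = F2 E5 50 -> value 1323762 (3 byte(s))
  byte[9]=0x56 cont=0 payload=0x56=86: acc |= 86<<0 -> acc=86 shift=7 [end]
Varint 4: bytes[9:10] = 56 -> value 86 (1 byte(s))
  byte[10]=0xC2 cont=1 payload=0x42=66: acc |= 66<<0 -> acc=66 shift=7
  byte[11]=0xA6 cont=1 payload=0x26=38: acc |= 38<<7 -> acc=4930 shift=14
  byte[12]=0x2A cont=0 payload=0x2A=42: acc |= 42<<14 -> acc=693058 shift=21 [end]
Varint 5: bytes[10:13] = C2 A6 2A -> value 693058 (3 byte(s))

Answer: 4 2 3 1 3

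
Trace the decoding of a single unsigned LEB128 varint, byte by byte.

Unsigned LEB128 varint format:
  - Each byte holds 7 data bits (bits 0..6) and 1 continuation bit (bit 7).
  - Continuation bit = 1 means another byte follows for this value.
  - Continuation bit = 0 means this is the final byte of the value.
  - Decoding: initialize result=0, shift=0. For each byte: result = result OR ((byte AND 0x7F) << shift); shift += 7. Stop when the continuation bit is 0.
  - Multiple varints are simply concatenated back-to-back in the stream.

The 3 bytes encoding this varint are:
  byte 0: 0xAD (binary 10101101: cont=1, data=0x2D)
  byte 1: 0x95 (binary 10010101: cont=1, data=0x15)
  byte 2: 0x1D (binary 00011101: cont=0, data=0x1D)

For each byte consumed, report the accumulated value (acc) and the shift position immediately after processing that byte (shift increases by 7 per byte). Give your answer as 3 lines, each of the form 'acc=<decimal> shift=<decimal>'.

byte 0=0xAD: payload=0x2D=45, contrib = 45<<0 = 45; acc -> 45, shift -> 7
byte 1=0x95: payload=0x15=21, contrib = 21<<7 = 2688; acc -> 2733, shift -> 14
byte 2=0x1D: payload=0x1D=29, contrib = 29<<14 = 475136; acc -> 477869, shift -> 21

Answer: acc=45 shift=7
acc=2733 shift=14
acc=477869 shift=21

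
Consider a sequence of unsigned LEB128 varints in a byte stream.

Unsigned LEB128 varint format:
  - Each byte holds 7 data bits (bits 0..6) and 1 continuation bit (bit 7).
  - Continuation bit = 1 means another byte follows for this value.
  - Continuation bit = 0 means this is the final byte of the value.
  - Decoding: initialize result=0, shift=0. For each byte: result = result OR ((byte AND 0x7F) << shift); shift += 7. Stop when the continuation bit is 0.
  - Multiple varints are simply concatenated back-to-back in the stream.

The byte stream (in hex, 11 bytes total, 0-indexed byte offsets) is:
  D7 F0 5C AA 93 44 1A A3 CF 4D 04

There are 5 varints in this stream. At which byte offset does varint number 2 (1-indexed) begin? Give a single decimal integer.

Answer: 3

Derivation:
  byte[0]=0xD7 cont=1 payload=0x57=87: acc |= 87<<0 -> acc=87 shift=7
  byte[1]=0xF0 cont=1 payload=0x70=112: acc |= 112<<7 -> acc=14423 shift=14
  byte[2]=0x5C cont=0 payload=0x5C=92: acc |= 92<<14 -> acc=1521751 shift=21 [end]
Varint 1: bytes[0:3] = D7 F0 5C -> value 1521751 (3 byte(s))
  byte[3]=0xAA cont=1 payload=0x2A=42: acc |= 42<<0 -> acc=42 shift=7
  byte[4]=0x93 cont=1 payload=0x13=19: acc |= 19<<7 -> acc=2474 shift=14
  byte[5]=0x44 cont=0 payload=0x44=68: acc |= 68<<14 -> acc=1116586 shift=21 [end]
Varint 2: bytes[3:6] = AA 93 44 -> value 1116586 (3 byte(s))
  byte[6]=0x1A cont=0 payload=0x1A=26: acc |= 26<<0 -> acc=26 shift=7 [end]
Varint 3: bytes[6:7] = 1A -> value 26 (1 byte(s))
  byte[7]=0xA3 cont=1 payload=0x23=35: acc |= 35<<0 -> acc=35 shift=7
  byte[8]=0xCF cont=1 payload=0x4F=79: acc |= 79<<7 -> acc=10147 shift=14
  byte[9]=0x4D cont=0 payload=0x4D=77: acc |= 77<<14 -> acc=1271715 shift=21 [end]
Varint 4: bytes[7:10] = A3 CF 4D -> value 1271715 (3 byte(s))
  byte[10]=0x04 cont=0 payload=0x04=4: acc |= 4<<0 -> acc=4 shift=7 [end]
Varint 5: bytes[10:11] = 04 -> value 4 (1 byte(s))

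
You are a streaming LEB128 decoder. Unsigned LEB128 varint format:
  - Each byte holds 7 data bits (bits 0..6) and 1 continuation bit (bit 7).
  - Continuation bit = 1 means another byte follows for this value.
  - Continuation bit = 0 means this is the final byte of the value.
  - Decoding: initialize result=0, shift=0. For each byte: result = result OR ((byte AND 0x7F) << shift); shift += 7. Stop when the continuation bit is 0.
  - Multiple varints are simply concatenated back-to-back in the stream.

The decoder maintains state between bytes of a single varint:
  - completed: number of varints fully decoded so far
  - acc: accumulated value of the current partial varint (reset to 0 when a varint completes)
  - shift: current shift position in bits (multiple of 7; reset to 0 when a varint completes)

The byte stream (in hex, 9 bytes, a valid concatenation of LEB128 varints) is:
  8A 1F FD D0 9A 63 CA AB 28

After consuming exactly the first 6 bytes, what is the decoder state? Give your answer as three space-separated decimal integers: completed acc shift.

byte[0]=0x8A cont=1 payload=0x0A: acc |= 10<<0 -> completed=0 acc=10 shift=7
byte[1]=0x1F cont=0 payload=0x1F: varint #1 complete (value=3978); reset -> completed=1 acc=0 shift=0
byte[2]=0xFD cont=1 payload=0x7D: acc |= 125<<0 -> completed=1 acc=125 shift=7
byte[3]=0xD0 cont=1 payload=0x50: acc |= 80<<7 -> completed=1 acc=10365 shift=14
byte[4]=0x9A cont=1 payload=0x1A: acc |= 26<<14 -> completed=1 acc=436349 shift=21
byte[5]=0x63 cont=0 payload=0x63: varint #2 complete (value=208054397); reset -> completed=2 acc=0 shift=0

Answer: 2 0 0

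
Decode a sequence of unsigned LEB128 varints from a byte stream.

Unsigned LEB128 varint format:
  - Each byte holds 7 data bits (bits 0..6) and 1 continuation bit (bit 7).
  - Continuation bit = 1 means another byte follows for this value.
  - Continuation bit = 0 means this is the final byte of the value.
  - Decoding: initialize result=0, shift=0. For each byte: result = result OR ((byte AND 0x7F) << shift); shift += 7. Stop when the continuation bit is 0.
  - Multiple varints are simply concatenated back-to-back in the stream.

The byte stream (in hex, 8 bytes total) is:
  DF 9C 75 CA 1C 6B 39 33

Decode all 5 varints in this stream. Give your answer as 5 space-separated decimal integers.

Answer: 1920607 3658 107 57 51

Derivation:
  byte[0]=0xDF cont=1 payload=0x5F=95: acc |= 95<<0 -> acc=95 shift=7
  byte[1]=0x9C cont=1 payload=0x1C=28: acc |= 28<<7 -> acc=3679 shift=14
  byte[2]=0x75 cont=0 payload=0x75=117: acc |= 117<<14 -> acc=1920607 shift=21 [end]
Varint 1: bytes[0:3] = DF 9C 75 -> value 1920607 (3 byte(s))
  byte[3]=0xCA cont=1 payload=0x4A=74: acc |= 74<<0 -> acc=74 shift=7
  byte[4]=0x1C cont=0 payload=0x1C=28: acc |= 28<<7 -> acc=3658 shift=14 [end]
Varint 2: bytes[3:5] = CA 1C -> value 3658 (2 byte(s))
  byte[5]=0x6B cont=0 payload=0x6B=107: acc |= 107<<0 -> acc=107 shift=7 [end]
Varint 3: bytes[5:6] = 6B -> value 107 (1 byte(s))
  byte[6]=0x39 cont=0 payload=0x39=57: acc |= 57<<0 -> acc=57 shift=7 [end]
Varint 4: bytes[6:7] = 39 -> value 57 (1 byte(s))
  byte[7]=0x33 cont=0 payload=0x33=51: acc |= 51<<0 -> acc=51 shift=7 [end]
Varint 5: bytes[7:8] = 33 -> value 51 (1 byte(s))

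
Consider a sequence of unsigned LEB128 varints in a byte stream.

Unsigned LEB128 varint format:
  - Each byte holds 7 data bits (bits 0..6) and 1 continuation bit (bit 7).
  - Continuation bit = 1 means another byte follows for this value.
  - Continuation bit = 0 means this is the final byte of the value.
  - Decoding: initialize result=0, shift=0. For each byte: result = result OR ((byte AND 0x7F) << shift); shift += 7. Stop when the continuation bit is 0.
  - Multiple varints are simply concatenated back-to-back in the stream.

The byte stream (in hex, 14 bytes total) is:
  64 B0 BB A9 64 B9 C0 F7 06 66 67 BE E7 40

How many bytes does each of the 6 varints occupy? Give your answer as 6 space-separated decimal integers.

Answer: 1 4 4 1 1 3

Derivation:
  byte[0]=0x64 cont=0 payload=0x64=100: acc |= 100<<0 -> acc=100 shift=7 [end]
Varint 1: bytes[0:1] = 64 -> value 100 (1 byte(s))
  byte[1]=0xB0 cont=1 payload=0x30=48: acc |= 48<<0 -> acc=48 shift=7
  byte[2]=0xBB cont=1 payload=0x3B=59: acc |= 59<<7 -> acc=7600 shift=14
  byte[3]=0xA9 cont=1 payload=0x29=41: acc |= 41<<14 -> acc=679344 shift=21
  byte[4]=0x64 cont=0 payload=0x64=100: acc |= 100<<21 -> acc=210394544 shift=28 [end]
Varint 2: bytes[1:5] = B0 BB A9 64 -> value 210394544 (4 byte(s))
  byte[5]=0xB9 cont=1 payload=0x39=57: acc |= 57<<0 -> acc=57 shift=7
  byte[6]=0xC0 cont=1 payload=0x40=64: acc |= 64<<7 -> acc=8249 shift=14
  byte[7]=0xF7 cont=1 payload=0x77=119: acc |= 119<<14 -> acc=1957945 shift=21
  byte[8]=0x06 cont=0 payload=0x06=6: acc |= 6<<21 -> acc=14540857 shift=28 [end]
Varint 3: bytes[5:9] = B9 C0 F7 06 -> value 14540857 (4 byte(s))
  byte[9]=0x66 cont=0 payload=0x66=102: acc |= 102<<0 -> acc=102 shift=7 [end]
Varint 4: bytes[9:10] = 66 -> value 102 (1 byte(s))
  byte[10]=0x67 cont=0 payload=0x67=103: acc |= 103<<0 -> acc=103 shift=7 [end]
Varint 5: bytes[10:11] = 67 -> value 103 (1 byte(s))
  byte[11]=0xBE cont=1 payload=0x3E=62: acc |= 62<<0 -> acc=62 shift=7
  byte[12]=0xE7 cont=1 payload=0x67=103: acc |= 103<<7 -> acc=13246 shift=14
  byte[13]=0x40 cont=0 payload=0x40=64: acc |= 64<<14 -> acc=1061822 shift=21 [end]
Varint 6: bytes[11:14] = BE E7 40 -> value 1061822 (3 byte(s))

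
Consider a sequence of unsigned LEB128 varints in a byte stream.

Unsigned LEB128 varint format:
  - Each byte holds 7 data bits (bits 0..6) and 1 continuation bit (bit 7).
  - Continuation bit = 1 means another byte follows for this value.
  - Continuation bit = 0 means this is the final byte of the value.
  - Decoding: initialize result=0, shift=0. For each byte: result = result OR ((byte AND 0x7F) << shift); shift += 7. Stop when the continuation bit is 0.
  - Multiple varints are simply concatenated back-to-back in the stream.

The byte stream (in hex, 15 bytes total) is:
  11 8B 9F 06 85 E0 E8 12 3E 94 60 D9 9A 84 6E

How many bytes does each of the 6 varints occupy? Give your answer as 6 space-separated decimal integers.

  byte[0]=0x11 cont=0 payload=0x11=17: acc |= 17<<0 -> acc=17 shift=7 [end]
Varint 1: bytes[0:1] = 11 -> value 17 (1 byte(s))
  byte[1]=0x8B cont=1 payload=0x0B=11: acc |= 11<<0 -> acc=11 shift=7
  byte[2]=0x9F cont=1 payload=0x1F=31: acc |= 31<<7 -> acc=3979 shift=14
  byte[3]=0x06 cont=0 payload=0x06=6: acc |= 6<<14 -> acc=102283 shift=21 [end]
Varint 2: bytes[1:4] = 8B 9F 06 -> value 102283 (3 byte(s))
  byte[4]=0x85 cont=1 payload=0x05=5: acc |= 5<<0 -> acc=5 shift=7
  byte[5]=0xE0 cont=1 payload=0x60=96: acc |= 96<<7 -> acc=12293 shift=14
  byte[6]=0xE8 cont=1 payload=0x68=104: acc |= 104<<14 -> acc=1716229 shift=21
  byte[7]=0x12 cont=0 payload=0x12=18: acc |= 18<<21 -> acc=39464965 shift=28 [end]
Varint 3: bytes[4:8] = 85 E0 E8 12 -> value 39464965 (4 byte(s))
  byte[8]=0x3E cont=0 payload=0x3E=62: acc |= 62<<0 -> acc=62 shift=7 [end]
Varint 4: bytes[8:9] = 3E -> value 62 (1 byte(s))
  byte[9]=0x94 cont=1 payload=0x14=20: acc |= 20<<0 -> acc=20 shift=7
  byte[10]=0x60 cont=0 payload=0x60=96: acc |= 96<<7 -> acc=12308 shift=14 [end]
Varint 5: bytes[9:11] = 94 60 -> value 12308 (2 byte(s))
  byte[11]=0xD9 cont=1 payload=0x59=89: acc |= 89<<0 -> acc=89 shift=7
  byte[12]=0x9A cont=1 payload=0x1A=26: acc |= 26<<7 -> acc=3417 shift=14
  byte[13]=0x84 cont=1 payload=0x04=4: acc |= 4<<14 -> acc=68953 shift=21
  byte[14]=0x6E cont=0 payload=0x6E=110: acc |= 110<<21 -> acc=230755673 shift=28 [end]
Varint 6: bytes[11:15] = D9 9A 84 6E -> value 230755673 (4 byte(s))

Answer: 1 3 4 1 2 4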